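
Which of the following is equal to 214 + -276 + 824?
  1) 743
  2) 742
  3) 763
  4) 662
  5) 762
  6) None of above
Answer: 5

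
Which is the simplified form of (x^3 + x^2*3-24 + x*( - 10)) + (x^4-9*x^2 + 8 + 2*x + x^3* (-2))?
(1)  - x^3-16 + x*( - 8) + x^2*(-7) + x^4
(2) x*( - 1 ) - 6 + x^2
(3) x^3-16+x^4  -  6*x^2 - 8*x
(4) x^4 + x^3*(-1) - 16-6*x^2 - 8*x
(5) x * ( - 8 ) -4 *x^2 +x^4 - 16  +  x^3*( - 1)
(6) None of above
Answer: 4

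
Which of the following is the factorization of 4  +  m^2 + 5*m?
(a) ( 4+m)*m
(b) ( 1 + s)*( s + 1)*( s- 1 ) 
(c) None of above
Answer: c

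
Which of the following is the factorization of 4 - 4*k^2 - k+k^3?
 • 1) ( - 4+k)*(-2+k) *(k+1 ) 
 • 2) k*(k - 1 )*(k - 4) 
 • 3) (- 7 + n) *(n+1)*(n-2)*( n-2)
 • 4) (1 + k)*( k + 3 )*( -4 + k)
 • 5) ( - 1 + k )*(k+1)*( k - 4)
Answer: 5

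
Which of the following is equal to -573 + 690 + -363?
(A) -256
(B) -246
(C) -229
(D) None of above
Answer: B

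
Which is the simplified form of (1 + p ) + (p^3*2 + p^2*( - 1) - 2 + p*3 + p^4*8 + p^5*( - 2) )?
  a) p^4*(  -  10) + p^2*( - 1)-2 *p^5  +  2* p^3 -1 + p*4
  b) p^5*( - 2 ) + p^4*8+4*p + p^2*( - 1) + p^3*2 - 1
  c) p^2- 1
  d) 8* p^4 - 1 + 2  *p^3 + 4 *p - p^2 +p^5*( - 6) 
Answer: b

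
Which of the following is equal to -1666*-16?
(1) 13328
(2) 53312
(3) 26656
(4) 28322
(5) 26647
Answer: 3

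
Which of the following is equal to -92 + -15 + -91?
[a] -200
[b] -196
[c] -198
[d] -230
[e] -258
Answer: c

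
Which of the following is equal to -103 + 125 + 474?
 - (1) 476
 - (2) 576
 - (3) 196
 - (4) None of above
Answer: 4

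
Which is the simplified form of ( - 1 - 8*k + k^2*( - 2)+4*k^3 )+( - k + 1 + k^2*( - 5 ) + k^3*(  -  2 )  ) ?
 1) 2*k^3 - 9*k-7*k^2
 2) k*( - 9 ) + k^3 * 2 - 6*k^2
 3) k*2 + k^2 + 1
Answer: 1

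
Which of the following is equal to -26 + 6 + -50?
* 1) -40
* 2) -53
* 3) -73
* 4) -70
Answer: 4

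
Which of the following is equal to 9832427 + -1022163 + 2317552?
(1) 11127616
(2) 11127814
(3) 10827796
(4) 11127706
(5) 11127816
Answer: 5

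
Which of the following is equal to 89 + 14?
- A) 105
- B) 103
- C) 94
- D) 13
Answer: B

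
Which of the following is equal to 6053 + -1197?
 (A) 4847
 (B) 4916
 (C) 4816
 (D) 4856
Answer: D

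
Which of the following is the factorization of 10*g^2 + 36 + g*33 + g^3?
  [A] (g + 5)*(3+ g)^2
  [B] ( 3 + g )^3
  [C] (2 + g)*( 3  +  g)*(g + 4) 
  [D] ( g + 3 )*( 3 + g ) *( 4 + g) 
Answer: D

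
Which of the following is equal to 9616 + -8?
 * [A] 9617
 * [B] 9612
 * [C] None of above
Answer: C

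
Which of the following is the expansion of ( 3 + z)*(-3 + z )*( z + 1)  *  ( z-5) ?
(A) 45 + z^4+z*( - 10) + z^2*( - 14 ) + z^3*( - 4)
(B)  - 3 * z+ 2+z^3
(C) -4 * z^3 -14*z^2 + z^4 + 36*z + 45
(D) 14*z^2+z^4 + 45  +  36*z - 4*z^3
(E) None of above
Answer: C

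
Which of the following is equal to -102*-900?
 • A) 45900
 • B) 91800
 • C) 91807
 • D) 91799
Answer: B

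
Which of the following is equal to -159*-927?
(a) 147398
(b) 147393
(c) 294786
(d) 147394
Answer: b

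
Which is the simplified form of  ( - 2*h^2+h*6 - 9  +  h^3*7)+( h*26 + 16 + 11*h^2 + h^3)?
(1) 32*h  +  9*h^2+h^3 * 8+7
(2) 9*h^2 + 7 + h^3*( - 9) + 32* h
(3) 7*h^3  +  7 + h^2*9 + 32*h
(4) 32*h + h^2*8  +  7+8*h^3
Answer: 1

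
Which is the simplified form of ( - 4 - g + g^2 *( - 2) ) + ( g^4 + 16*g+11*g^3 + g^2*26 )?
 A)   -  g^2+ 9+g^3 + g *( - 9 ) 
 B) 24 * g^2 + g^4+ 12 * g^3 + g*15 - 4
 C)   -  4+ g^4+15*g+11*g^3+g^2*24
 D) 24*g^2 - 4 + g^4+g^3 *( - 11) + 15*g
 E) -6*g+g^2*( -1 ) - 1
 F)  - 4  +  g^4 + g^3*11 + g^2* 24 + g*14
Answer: C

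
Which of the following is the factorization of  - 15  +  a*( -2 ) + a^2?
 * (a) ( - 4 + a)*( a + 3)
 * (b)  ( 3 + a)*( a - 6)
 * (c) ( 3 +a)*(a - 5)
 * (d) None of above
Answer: c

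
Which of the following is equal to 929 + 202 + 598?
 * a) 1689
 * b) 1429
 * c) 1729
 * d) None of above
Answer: c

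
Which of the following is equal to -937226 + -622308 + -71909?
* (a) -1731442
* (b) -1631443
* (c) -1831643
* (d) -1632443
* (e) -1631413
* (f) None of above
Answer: b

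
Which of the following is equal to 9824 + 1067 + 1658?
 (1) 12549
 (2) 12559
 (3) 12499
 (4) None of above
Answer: 1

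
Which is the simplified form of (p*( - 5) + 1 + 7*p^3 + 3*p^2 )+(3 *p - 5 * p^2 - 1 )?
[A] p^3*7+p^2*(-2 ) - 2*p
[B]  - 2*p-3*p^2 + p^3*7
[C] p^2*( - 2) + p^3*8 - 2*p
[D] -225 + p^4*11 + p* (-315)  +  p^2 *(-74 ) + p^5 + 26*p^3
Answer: A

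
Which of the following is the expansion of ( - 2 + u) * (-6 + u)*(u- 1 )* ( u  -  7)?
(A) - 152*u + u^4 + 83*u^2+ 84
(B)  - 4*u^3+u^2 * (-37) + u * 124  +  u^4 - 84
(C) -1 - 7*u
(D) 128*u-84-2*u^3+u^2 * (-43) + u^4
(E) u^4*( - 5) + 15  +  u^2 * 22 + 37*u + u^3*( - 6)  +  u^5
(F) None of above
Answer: F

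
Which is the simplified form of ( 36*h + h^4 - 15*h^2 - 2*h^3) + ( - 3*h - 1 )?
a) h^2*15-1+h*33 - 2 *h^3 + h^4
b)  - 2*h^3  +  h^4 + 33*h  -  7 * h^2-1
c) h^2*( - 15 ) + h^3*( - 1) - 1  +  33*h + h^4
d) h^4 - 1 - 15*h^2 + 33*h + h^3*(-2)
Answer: d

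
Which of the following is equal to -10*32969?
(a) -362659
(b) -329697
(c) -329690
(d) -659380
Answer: c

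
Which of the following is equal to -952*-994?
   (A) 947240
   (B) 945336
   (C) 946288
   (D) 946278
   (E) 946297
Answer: C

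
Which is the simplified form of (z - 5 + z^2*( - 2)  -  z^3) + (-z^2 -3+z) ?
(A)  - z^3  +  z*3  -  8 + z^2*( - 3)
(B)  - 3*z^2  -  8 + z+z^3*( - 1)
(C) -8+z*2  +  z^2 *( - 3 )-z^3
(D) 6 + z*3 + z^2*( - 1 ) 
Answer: C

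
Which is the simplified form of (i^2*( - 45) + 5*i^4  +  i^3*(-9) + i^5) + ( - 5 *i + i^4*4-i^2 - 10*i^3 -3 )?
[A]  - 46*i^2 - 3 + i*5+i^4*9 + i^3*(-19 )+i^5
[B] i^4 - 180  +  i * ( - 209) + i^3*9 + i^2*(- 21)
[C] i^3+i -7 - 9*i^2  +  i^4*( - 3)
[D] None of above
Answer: D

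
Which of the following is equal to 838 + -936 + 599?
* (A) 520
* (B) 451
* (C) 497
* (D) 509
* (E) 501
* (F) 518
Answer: E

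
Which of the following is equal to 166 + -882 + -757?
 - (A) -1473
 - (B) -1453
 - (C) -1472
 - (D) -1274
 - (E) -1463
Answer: A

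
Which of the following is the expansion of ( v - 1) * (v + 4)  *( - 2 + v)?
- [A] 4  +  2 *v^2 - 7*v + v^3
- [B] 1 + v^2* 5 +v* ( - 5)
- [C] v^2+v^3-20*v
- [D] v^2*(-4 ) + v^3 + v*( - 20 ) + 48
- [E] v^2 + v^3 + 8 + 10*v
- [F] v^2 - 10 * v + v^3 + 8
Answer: F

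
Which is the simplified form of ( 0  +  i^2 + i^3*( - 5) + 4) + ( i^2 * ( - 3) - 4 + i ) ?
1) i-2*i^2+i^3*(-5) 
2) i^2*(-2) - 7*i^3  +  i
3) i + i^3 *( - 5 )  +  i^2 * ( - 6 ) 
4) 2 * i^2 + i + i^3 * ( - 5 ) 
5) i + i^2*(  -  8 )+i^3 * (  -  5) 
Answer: 1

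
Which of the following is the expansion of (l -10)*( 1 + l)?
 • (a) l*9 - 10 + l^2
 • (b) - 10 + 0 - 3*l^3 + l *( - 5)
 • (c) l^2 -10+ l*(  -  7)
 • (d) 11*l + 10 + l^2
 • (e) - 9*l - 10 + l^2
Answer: e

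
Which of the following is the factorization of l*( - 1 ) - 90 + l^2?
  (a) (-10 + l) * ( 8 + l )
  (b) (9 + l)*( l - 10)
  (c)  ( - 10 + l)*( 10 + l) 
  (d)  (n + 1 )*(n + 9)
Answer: b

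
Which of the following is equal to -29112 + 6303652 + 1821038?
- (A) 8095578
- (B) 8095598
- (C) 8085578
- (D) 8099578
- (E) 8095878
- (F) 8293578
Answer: A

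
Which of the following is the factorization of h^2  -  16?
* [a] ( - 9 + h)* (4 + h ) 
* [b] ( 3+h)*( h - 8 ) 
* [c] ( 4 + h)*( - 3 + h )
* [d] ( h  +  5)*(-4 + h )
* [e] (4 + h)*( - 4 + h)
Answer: e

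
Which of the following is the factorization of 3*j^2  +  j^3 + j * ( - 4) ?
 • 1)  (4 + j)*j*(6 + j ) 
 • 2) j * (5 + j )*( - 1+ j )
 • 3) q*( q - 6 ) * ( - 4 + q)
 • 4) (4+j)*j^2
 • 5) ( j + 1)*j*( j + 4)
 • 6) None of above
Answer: 6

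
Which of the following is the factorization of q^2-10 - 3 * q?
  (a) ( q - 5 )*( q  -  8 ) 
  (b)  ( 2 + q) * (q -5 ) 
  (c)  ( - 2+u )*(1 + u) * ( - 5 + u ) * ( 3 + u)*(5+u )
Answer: b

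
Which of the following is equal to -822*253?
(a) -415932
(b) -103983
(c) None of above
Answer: c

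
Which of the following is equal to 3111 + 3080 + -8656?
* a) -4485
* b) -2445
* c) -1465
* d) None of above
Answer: d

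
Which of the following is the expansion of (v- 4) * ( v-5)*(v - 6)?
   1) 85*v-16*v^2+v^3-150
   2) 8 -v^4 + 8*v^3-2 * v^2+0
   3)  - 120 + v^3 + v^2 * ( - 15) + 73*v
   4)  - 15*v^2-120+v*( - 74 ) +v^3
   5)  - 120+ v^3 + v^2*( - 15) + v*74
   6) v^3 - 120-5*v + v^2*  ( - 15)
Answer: 5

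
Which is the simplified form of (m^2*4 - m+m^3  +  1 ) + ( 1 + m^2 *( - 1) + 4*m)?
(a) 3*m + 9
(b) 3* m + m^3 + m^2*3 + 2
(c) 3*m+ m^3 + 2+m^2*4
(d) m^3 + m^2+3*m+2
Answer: b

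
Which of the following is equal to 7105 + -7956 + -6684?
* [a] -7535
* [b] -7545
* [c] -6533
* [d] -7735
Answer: a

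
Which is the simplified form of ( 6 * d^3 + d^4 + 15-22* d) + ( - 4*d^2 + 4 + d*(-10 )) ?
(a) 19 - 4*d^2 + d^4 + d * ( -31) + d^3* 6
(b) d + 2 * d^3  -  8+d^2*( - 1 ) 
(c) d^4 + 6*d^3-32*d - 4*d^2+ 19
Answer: c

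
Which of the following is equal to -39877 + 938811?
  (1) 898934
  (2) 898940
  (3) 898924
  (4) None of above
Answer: 1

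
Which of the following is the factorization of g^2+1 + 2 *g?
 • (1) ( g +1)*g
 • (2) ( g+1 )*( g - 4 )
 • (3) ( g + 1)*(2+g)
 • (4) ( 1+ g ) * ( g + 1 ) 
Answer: 4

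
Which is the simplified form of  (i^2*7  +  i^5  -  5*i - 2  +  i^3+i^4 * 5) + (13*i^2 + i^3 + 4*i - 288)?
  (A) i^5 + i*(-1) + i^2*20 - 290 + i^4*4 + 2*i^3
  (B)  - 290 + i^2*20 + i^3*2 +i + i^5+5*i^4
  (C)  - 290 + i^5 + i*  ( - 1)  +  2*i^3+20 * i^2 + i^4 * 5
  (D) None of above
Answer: C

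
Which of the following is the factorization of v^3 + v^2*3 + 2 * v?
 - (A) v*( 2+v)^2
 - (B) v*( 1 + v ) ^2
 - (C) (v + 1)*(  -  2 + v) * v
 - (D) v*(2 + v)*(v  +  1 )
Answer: D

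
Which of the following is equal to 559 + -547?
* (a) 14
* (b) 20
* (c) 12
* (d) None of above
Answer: c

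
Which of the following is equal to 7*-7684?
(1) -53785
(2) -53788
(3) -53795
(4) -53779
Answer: 2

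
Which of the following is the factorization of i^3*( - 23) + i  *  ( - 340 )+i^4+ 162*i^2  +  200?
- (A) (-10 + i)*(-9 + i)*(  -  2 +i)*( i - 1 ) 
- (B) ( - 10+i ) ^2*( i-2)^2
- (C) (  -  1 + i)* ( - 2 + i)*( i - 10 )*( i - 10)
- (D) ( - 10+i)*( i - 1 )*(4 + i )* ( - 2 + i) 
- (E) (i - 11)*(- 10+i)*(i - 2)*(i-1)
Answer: C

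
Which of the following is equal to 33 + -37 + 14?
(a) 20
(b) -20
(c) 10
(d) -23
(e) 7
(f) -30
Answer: c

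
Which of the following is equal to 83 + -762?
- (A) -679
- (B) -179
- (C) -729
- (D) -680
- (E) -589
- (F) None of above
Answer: A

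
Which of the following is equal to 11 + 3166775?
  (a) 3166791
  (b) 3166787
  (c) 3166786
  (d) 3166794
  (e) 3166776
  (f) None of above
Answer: c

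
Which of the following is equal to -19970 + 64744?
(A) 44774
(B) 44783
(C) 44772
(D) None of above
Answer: A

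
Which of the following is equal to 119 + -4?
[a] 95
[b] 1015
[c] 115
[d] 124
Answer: c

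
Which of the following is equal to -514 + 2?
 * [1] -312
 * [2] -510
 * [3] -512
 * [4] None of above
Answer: 3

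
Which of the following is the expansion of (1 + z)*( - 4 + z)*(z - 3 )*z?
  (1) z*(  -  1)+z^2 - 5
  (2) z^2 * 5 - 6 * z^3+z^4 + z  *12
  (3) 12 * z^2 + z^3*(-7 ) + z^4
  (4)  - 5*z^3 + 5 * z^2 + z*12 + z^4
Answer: 2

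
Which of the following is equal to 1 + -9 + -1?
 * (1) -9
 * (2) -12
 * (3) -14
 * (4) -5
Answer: 1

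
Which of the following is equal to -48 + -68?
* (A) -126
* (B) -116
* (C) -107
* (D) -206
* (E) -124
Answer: B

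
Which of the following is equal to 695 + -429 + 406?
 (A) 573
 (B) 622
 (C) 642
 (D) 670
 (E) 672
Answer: E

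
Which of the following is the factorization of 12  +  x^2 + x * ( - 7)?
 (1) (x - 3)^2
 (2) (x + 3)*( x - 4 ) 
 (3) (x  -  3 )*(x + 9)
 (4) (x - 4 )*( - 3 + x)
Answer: 4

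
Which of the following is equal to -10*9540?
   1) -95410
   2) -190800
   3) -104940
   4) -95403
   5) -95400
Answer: 5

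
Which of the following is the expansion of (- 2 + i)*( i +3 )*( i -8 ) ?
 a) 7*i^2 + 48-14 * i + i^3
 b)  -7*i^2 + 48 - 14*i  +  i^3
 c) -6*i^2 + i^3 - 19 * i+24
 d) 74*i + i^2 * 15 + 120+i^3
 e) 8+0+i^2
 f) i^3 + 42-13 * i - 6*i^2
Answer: b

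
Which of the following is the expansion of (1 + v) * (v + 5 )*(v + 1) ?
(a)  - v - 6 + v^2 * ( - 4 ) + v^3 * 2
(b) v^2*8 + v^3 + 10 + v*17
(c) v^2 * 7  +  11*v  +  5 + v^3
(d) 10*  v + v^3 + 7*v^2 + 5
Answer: c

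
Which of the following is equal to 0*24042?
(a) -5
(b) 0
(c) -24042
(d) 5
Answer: b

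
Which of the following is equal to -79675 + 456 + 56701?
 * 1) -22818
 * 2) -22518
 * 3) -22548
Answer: 2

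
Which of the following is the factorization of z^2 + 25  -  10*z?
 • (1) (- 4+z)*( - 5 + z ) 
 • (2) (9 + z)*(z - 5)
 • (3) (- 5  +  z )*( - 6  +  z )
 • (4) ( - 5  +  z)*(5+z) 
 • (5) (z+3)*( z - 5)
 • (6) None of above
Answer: 6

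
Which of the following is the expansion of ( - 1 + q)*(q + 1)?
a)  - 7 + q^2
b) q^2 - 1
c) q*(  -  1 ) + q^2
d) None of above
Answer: b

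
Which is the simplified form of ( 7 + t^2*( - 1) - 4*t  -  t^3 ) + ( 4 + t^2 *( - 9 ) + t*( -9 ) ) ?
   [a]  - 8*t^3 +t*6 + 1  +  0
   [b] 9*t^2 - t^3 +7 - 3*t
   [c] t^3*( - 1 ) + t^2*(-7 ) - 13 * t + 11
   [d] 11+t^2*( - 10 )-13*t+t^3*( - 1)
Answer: d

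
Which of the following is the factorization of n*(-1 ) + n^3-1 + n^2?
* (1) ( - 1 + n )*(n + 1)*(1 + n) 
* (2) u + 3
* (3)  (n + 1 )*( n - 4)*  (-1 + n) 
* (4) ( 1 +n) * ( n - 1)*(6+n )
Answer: 1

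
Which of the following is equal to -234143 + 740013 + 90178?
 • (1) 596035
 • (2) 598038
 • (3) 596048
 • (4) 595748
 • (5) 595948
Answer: 3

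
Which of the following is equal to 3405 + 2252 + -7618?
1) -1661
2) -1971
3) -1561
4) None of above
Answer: 4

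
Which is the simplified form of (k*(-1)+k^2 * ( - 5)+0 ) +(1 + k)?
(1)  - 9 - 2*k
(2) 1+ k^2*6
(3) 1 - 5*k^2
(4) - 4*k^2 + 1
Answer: 3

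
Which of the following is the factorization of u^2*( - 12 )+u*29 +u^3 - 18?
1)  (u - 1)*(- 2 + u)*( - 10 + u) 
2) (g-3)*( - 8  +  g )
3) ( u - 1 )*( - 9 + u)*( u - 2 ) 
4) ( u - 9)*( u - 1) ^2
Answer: 3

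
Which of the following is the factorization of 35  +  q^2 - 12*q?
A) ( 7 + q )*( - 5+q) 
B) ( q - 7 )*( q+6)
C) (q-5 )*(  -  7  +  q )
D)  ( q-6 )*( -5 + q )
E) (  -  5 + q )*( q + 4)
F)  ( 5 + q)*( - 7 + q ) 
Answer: C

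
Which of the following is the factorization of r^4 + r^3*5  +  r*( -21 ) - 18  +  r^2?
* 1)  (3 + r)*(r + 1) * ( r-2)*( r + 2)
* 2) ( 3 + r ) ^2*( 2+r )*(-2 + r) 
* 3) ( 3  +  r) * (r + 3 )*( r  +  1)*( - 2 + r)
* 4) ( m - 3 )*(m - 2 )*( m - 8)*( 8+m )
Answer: 3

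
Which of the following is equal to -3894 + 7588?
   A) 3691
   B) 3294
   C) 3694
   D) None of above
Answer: C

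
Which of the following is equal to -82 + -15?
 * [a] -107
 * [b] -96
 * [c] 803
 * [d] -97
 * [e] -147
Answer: d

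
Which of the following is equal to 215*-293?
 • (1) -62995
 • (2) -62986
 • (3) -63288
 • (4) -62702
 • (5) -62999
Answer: 1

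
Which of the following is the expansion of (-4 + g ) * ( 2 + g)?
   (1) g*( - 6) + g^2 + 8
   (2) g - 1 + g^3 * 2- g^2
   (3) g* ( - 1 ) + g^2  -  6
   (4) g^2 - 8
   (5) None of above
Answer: 5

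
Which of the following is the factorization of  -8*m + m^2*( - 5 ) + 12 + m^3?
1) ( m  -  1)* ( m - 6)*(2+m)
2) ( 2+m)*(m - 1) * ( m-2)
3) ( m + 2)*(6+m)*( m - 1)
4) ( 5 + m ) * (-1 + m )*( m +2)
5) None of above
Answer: 1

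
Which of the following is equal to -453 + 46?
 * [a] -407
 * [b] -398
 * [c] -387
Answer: a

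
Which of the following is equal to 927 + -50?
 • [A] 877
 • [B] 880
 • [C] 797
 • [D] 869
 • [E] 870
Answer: A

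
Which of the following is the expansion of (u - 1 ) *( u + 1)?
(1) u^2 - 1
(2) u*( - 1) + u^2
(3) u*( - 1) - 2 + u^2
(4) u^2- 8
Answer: 1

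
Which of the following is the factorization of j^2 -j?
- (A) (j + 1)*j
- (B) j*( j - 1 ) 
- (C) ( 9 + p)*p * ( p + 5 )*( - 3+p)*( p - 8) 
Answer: B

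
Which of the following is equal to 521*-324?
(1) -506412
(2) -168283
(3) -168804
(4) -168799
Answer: 3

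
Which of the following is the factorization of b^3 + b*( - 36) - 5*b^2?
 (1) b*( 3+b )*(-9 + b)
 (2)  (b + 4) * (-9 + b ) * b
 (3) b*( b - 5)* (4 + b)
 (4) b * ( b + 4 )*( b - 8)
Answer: 2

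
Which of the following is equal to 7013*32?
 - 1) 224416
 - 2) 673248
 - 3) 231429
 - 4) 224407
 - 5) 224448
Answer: 1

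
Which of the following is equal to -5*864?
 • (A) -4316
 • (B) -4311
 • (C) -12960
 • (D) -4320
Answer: D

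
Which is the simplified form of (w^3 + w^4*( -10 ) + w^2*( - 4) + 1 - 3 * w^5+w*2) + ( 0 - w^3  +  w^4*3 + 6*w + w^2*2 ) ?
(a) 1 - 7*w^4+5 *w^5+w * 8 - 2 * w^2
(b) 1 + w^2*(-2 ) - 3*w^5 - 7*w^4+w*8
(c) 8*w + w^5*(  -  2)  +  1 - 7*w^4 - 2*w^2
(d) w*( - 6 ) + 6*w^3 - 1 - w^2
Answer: b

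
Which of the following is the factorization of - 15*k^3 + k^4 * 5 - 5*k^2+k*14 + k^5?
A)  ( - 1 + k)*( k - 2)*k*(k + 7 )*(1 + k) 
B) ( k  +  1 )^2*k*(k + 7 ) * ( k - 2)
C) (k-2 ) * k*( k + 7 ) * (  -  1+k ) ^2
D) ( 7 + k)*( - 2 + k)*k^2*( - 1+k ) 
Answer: A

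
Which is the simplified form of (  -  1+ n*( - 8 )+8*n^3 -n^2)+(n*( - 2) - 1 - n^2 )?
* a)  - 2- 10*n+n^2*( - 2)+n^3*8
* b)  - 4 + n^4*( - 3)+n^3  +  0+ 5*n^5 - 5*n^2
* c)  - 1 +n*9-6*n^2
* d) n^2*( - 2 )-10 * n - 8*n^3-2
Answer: a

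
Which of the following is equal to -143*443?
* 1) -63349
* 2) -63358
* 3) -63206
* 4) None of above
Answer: 1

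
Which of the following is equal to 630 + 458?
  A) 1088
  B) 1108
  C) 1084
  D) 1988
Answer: A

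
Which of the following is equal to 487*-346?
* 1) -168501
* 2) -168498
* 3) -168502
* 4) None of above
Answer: 3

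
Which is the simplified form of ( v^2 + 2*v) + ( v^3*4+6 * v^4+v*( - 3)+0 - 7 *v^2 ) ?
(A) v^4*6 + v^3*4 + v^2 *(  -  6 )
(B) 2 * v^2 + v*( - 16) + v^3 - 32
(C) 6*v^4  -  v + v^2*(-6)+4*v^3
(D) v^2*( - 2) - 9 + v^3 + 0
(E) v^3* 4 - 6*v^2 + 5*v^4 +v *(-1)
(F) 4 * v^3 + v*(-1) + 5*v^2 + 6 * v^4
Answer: C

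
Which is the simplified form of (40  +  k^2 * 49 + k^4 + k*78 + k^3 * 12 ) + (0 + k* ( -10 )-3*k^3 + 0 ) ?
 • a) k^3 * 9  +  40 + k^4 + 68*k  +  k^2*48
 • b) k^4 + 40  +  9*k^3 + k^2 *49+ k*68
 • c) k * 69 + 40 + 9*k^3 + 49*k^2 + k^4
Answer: b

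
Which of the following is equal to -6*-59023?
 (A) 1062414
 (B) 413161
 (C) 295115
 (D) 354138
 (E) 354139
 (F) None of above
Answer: D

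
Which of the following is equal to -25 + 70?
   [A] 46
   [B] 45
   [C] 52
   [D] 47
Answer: B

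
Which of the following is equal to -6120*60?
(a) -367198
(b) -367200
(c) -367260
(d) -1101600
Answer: b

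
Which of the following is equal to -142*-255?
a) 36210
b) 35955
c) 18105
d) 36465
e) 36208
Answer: a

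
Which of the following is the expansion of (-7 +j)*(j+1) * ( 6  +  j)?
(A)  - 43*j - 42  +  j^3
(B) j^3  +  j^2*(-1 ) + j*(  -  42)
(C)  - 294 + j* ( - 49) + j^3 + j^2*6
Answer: A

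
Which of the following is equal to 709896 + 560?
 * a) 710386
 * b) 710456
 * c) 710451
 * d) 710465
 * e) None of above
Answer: b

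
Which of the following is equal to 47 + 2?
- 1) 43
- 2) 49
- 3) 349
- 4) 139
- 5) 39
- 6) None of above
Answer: 2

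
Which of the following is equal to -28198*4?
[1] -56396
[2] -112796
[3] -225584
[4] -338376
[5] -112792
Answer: 5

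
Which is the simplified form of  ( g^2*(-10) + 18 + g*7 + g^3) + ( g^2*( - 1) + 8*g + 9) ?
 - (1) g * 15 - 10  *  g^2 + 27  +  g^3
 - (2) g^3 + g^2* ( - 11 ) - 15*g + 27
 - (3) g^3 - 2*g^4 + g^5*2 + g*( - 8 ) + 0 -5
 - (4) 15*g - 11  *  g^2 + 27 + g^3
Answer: 4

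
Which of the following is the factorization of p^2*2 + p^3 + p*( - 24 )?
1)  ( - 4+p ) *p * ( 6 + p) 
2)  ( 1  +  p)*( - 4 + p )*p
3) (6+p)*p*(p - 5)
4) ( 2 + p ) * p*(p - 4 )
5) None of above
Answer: 1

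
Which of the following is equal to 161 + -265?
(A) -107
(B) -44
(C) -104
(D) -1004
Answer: C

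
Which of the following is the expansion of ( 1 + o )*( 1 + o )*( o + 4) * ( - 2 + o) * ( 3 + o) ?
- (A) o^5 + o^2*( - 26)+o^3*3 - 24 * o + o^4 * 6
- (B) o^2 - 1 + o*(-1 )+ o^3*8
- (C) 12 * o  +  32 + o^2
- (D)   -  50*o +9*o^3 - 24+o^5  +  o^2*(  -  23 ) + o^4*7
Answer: D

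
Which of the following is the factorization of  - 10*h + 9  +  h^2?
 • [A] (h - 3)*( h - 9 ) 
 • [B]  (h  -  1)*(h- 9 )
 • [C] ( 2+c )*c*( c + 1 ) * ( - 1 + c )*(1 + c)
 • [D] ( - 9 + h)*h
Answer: B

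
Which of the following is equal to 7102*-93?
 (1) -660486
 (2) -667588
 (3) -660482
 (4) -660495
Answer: 1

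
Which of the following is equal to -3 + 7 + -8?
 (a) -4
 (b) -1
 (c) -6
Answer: a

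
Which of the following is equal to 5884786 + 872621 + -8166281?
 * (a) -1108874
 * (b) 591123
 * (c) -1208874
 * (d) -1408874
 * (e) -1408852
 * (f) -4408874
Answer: d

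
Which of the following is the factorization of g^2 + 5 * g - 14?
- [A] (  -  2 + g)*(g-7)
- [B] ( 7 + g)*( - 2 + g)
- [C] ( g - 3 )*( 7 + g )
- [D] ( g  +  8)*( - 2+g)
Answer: B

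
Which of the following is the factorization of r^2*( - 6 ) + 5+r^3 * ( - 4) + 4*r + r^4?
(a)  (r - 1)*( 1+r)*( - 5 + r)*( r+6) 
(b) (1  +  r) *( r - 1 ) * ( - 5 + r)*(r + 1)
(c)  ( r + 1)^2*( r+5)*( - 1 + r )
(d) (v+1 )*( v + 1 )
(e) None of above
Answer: b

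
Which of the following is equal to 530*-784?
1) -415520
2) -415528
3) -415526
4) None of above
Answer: 1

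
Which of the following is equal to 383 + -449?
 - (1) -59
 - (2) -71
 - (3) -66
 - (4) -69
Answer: 3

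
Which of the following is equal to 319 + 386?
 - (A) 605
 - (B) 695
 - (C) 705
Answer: C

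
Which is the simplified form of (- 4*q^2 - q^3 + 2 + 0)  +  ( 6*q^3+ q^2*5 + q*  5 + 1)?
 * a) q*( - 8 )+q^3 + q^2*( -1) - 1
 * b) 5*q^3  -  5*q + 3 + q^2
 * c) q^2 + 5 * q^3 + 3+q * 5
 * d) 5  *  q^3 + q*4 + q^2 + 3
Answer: c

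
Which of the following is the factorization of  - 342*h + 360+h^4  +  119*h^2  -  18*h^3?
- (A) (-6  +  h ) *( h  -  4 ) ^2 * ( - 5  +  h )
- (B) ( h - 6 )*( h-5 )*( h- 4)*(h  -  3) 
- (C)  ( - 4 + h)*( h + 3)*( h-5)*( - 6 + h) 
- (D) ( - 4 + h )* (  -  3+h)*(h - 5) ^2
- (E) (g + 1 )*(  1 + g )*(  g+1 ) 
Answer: B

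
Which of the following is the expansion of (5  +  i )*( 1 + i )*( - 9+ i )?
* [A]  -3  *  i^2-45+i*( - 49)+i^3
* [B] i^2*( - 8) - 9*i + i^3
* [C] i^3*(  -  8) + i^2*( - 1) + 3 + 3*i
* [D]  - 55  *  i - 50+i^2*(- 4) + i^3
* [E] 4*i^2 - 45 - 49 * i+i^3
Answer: A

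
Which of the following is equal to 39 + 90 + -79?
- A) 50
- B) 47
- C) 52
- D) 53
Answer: A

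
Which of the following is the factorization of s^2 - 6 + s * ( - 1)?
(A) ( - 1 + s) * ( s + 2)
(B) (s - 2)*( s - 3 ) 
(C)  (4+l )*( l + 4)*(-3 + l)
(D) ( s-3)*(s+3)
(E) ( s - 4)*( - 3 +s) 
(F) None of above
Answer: F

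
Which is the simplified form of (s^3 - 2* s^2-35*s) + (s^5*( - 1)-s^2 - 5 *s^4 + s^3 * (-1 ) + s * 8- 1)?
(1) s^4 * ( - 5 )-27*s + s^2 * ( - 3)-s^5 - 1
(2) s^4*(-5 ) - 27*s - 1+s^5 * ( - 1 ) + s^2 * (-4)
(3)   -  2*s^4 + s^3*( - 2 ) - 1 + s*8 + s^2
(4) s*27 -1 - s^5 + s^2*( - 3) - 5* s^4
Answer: 1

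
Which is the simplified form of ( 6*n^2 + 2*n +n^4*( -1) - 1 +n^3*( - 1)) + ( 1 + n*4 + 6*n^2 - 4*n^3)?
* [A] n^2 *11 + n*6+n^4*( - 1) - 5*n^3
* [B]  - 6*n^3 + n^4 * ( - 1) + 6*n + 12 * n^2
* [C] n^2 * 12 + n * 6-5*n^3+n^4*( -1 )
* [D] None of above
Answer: C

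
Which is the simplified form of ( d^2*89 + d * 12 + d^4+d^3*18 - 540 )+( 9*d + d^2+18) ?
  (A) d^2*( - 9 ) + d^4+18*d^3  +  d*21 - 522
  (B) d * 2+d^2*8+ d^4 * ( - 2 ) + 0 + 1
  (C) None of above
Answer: C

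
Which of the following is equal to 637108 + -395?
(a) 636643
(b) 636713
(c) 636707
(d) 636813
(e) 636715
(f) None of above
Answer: b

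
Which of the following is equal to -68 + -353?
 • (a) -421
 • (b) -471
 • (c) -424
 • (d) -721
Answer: a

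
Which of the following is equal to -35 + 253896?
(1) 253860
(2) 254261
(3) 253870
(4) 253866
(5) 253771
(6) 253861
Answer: 6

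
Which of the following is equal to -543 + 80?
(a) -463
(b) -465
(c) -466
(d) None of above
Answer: a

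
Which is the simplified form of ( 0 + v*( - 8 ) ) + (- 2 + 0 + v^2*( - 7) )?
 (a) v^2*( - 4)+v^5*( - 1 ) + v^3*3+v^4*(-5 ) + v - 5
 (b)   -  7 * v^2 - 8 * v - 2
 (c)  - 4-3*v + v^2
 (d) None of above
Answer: b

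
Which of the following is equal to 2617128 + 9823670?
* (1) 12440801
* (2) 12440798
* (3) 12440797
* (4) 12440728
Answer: 2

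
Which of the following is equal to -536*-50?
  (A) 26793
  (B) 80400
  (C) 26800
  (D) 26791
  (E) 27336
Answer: C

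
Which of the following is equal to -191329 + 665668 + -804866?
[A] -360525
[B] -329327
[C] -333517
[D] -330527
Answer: D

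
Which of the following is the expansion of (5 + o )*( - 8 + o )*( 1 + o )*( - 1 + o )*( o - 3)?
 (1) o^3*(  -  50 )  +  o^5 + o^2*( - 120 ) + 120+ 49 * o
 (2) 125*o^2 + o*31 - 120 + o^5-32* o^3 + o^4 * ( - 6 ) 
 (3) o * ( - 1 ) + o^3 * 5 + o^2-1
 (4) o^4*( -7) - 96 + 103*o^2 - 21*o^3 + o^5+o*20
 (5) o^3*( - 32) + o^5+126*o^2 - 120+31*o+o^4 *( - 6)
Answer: 5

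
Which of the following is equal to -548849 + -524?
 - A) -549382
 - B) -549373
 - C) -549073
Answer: B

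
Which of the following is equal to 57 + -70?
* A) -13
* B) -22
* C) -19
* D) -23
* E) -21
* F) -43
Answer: A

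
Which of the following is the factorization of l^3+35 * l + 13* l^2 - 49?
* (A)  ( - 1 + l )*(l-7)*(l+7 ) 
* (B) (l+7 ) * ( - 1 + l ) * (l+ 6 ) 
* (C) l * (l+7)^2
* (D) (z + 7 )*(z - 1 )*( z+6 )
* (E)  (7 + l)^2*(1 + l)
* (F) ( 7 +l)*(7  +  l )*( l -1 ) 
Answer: F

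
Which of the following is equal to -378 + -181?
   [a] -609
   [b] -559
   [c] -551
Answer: b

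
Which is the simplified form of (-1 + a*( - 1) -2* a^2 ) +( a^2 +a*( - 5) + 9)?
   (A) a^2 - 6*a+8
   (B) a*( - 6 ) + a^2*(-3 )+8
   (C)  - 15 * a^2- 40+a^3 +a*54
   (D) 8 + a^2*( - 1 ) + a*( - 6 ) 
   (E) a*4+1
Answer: D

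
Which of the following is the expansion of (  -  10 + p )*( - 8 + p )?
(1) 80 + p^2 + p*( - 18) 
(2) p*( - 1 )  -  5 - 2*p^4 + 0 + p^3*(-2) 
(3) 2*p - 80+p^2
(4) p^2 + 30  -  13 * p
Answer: 1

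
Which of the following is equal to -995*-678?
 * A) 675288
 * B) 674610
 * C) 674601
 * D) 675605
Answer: B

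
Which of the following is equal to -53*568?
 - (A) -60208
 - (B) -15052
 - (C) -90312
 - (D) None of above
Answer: D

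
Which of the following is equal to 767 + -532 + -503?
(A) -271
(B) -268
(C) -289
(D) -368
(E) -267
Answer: B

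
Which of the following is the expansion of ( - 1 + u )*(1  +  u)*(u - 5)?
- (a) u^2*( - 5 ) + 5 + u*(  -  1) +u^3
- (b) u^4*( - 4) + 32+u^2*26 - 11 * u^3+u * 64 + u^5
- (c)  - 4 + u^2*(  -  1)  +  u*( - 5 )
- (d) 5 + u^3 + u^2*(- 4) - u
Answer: a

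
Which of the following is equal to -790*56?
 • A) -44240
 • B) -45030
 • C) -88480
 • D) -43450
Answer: A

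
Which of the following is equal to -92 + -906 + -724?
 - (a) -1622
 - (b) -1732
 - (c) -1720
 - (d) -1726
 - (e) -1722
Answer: e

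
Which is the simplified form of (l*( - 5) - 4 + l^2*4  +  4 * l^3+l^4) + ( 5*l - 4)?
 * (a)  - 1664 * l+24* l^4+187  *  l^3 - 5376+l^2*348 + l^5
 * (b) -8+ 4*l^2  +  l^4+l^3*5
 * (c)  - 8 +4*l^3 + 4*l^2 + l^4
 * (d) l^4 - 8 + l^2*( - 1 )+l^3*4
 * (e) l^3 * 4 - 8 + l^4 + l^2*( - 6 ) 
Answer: c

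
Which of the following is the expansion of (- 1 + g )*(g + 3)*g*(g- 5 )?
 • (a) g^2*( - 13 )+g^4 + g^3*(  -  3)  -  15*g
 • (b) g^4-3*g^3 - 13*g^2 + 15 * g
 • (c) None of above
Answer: b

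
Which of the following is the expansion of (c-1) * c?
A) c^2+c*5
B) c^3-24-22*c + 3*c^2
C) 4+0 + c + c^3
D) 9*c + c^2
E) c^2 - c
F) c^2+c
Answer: E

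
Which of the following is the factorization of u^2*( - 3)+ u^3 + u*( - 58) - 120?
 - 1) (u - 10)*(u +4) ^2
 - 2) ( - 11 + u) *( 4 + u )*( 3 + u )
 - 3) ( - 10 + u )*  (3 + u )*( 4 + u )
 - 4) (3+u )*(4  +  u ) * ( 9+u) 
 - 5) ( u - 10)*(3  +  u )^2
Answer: 3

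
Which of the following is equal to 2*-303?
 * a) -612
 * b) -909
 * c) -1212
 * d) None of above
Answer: d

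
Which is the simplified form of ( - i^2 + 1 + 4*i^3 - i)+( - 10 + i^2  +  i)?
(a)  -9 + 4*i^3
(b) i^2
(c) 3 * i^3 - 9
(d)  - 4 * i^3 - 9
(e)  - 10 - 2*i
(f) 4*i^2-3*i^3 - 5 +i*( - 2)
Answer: a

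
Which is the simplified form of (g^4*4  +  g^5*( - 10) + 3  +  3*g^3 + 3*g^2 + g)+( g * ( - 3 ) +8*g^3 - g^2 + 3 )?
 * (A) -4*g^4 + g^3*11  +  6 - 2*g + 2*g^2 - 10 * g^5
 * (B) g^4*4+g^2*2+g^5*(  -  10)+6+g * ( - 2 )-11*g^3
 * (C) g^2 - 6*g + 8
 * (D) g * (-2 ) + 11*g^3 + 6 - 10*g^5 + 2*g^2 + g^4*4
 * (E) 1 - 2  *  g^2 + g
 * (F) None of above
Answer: D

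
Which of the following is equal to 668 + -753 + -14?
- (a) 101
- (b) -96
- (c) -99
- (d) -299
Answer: c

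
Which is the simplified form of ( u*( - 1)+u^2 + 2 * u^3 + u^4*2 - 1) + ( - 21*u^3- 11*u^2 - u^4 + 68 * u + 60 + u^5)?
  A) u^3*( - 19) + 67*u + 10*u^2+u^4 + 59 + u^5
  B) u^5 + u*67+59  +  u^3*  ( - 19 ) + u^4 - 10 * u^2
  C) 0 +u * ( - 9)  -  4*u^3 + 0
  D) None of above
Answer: B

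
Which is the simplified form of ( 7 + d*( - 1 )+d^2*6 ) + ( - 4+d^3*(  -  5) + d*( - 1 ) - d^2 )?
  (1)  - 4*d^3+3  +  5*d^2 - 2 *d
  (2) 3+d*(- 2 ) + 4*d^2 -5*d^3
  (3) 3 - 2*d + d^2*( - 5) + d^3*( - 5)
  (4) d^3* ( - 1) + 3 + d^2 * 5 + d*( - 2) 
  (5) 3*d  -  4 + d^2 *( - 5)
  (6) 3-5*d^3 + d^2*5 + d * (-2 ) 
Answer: 6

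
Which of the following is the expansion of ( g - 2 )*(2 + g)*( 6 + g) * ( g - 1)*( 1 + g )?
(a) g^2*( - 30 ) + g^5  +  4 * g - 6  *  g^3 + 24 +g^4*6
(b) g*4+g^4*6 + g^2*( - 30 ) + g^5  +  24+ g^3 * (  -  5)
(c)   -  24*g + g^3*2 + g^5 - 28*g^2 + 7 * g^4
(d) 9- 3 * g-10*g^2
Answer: b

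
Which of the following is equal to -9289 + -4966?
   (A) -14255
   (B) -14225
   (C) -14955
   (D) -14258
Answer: A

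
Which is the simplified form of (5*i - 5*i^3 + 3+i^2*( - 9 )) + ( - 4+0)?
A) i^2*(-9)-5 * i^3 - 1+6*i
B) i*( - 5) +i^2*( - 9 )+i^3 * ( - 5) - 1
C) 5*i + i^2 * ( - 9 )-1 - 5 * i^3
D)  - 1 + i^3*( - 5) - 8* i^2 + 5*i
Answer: C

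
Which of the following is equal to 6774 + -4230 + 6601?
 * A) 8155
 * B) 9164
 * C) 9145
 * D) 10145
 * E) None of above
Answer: C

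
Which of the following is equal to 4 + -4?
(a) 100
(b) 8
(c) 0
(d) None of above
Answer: c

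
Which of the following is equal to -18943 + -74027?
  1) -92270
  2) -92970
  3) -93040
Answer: 2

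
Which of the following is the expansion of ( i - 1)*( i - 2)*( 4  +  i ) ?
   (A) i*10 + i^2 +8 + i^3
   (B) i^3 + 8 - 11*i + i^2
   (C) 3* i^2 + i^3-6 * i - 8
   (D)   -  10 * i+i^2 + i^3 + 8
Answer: D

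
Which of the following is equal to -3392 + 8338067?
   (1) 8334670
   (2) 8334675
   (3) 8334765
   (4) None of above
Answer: 2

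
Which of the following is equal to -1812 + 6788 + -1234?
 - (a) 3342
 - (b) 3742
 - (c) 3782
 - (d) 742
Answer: b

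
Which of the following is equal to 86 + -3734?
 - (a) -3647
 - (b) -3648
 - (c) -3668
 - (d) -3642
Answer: b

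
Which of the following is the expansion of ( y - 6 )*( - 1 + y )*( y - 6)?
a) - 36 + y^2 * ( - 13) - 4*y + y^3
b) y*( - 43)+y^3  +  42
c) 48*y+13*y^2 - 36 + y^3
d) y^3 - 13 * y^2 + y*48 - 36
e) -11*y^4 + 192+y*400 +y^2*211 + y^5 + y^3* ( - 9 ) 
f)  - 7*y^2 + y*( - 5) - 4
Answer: d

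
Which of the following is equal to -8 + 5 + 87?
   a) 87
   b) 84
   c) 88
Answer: b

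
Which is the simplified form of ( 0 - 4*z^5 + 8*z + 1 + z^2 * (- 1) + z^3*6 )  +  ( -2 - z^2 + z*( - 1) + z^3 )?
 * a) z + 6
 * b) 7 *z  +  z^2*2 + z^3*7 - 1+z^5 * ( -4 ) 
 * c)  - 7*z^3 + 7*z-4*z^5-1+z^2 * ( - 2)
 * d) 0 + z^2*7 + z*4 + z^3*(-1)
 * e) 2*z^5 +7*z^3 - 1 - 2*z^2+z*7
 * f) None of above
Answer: f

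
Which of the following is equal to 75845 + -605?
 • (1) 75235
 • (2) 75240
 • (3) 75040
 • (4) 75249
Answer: 2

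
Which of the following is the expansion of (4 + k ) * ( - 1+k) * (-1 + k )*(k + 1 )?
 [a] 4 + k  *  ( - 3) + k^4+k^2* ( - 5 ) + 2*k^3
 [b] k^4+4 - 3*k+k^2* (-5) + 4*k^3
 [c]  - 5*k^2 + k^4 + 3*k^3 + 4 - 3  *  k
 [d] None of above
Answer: c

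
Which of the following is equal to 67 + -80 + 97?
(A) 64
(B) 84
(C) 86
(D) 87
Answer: B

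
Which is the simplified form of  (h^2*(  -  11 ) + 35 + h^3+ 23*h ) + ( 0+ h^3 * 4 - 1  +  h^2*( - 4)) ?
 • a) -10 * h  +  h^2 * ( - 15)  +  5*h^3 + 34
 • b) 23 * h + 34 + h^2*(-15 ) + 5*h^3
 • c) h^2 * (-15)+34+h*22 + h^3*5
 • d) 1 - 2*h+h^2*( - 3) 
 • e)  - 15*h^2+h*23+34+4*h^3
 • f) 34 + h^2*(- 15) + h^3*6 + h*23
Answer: b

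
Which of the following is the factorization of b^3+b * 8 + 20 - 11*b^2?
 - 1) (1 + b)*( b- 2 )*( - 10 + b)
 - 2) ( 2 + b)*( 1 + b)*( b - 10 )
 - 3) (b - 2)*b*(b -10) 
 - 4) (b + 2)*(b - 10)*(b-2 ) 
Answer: 1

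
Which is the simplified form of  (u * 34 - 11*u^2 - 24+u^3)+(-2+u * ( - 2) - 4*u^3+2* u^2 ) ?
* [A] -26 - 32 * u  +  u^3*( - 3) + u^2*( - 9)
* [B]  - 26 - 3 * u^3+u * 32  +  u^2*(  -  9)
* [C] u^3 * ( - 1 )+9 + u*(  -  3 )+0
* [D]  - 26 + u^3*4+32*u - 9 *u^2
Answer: B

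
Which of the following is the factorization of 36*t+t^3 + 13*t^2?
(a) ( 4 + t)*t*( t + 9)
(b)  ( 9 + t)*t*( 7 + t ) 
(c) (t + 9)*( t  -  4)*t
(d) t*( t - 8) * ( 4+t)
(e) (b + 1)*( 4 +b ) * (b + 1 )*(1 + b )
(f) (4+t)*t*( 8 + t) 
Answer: a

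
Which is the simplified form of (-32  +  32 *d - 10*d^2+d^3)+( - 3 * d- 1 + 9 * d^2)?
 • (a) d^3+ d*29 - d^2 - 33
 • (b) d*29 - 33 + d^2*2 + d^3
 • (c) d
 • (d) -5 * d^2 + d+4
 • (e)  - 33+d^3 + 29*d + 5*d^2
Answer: a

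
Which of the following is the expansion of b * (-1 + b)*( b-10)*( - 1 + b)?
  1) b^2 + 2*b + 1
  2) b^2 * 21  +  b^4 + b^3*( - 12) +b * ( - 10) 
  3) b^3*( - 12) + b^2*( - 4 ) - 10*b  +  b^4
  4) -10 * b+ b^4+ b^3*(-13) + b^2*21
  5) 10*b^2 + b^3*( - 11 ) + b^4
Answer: 2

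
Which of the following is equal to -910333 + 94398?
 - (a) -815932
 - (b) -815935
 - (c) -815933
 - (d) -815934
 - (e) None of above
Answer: b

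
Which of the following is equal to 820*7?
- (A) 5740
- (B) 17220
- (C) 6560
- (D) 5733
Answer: A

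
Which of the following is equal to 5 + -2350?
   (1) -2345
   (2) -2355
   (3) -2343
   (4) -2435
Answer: 1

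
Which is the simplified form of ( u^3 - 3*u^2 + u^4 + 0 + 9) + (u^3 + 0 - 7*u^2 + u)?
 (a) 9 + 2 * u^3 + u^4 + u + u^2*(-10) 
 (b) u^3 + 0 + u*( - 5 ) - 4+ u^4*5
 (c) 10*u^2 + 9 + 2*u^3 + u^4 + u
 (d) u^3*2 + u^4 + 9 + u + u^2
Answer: a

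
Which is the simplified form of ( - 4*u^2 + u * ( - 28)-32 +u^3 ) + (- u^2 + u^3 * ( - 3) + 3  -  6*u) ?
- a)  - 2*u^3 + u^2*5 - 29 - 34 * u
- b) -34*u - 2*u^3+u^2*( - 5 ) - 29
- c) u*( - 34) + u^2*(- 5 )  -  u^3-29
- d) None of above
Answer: b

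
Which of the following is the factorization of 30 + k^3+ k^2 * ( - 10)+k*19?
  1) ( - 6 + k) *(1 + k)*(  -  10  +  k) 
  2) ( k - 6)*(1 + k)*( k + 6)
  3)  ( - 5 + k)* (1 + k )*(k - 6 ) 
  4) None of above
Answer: 3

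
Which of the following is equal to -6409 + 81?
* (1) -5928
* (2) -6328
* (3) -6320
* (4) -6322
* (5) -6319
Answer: 2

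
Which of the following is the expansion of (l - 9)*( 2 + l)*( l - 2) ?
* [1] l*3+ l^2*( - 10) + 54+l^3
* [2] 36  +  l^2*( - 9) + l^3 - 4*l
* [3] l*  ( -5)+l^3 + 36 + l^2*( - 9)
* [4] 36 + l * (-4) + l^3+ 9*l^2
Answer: 2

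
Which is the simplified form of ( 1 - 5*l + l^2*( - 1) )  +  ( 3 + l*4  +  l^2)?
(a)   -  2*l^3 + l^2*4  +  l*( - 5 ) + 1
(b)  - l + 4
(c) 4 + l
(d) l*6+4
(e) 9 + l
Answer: b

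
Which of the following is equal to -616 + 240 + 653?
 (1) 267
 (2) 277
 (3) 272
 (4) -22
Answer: 2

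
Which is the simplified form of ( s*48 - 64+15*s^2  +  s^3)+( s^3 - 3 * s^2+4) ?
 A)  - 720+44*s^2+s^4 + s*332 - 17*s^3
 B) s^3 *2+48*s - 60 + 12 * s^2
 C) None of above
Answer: B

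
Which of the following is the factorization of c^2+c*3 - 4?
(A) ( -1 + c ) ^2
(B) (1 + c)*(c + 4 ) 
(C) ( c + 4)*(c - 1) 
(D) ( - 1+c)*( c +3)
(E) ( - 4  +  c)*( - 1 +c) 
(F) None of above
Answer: C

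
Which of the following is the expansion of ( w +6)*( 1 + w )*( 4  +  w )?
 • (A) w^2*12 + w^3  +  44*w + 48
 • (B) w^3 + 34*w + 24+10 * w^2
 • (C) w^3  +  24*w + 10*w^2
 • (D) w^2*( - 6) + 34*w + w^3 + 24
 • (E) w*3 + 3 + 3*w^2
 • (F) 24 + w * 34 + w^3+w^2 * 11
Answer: F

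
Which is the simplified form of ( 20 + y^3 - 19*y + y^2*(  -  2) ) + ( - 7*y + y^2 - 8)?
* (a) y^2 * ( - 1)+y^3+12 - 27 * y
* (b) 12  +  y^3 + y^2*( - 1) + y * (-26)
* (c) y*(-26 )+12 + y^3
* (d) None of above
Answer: b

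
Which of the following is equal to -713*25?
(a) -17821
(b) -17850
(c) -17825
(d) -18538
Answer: c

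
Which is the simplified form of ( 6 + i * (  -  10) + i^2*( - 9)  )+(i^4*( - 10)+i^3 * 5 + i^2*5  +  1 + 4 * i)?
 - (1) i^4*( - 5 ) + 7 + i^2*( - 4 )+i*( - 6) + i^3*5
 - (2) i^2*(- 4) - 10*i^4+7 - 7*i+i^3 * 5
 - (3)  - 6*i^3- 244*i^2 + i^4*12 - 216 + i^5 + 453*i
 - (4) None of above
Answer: 4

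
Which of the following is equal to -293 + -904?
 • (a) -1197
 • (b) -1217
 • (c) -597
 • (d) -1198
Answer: a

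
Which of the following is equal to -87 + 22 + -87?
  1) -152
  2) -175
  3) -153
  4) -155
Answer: 1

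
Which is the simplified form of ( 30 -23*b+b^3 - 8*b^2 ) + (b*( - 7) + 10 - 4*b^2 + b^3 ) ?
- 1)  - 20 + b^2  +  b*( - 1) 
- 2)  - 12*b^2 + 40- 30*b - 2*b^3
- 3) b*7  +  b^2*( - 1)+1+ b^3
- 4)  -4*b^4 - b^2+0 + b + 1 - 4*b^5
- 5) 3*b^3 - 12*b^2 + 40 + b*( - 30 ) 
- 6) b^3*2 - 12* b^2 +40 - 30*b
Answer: 6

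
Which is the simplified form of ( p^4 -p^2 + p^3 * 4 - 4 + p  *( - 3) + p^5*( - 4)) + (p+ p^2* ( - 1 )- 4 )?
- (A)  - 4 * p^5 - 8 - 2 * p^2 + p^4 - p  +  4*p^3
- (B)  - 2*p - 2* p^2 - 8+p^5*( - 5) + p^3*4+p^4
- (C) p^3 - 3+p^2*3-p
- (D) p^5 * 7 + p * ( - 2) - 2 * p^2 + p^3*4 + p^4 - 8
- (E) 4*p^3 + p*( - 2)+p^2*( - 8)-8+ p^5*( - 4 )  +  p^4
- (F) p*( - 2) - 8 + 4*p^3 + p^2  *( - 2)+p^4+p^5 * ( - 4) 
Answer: F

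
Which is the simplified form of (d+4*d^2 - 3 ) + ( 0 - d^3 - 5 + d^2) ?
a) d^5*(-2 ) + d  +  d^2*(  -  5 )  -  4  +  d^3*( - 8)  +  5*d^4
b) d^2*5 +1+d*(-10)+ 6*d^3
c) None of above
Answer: c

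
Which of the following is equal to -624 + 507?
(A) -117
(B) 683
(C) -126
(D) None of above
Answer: A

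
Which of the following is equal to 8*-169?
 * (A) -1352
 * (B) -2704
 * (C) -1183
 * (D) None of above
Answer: A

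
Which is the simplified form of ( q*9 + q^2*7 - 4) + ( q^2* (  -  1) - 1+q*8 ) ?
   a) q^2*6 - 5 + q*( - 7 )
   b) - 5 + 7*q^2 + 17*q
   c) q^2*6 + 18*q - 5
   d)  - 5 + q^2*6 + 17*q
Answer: d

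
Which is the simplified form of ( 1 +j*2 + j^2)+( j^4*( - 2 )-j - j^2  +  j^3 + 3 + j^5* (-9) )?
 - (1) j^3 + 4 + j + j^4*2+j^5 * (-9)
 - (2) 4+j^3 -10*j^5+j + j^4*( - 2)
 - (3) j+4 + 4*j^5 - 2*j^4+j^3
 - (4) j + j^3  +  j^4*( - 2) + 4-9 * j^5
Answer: 4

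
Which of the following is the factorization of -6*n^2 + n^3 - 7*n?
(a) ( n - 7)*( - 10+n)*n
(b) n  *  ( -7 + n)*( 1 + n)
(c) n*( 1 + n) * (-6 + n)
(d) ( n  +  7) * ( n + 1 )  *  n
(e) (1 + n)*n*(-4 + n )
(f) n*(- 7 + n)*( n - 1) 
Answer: b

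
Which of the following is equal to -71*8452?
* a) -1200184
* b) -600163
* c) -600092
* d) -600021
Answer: c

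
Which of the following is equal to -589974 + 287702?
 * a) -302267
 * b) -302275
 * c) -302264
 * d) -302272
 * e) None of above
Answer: d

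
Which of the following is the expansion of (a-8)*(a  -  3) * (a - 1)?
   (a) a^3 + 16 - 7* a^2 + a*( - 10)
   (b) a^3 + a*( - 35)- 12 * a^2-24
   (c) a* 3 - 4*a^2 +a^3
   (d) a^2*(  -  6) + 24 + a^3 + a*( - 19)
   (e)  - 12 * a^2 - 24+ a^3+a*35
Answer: e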